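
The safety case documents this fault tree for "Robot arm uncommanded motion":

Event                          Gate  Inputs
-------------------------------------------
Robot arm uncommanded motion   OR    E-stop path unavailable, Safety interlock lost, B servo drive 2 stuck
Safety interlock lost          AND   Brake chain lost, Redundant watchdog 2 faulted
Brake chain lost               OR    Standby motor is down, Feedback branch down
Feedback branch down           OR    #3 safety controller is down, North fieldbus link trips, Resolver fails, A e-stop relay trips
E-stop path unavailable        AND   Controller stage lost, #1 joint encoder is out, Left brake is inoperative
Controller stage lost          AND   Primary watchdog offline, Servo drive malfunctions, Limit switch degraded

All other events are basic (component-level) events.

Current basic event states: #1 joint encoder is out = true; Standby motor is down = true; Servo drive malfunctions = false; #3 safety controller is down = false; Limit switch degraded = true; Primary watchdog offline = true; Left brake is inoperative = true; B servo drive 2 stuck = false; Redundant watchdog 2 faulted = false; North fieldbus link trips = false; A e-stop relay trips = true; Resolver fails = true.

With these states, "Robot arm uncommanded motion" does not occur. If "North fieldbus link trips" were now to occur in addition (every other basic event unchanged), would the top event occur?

No

Counterfactual: set "North fieldbus link trips" to occurred.
Controller stage lost [AND]: Primary watchdog offline=occurs, Servo drive malfunctions=not, Limit switch degraded=occurs → not all inputs occur → does not occur.
E-stop path unavailable [AND]: Controller stage lost=not, #1 joint encoder is out=occurs, Left brake is inoperative=occurs → not all inputs occur → does not occur.
Feedback branch down [OR]: #3 safety controller is down=not, North fieldbus link trips=occurs, Resolver fails=occurs, A e-stop relay trips=occurs → at least one input occurs → occurs.
Brake chain lost [OR]: Standby motor is down=occurs, Feedback branch down=occurs → at least one input occurs → occurs.
Safety interlock lost [AND]: Brake chain lost=occurs, Redundant watchdog 2 faulted=not → not all inputs occur → does not occur.
Robot arm uncommanded motion [OR]: E-stop path unavailable=not, Safety interlock lost=not, B servo drive 2 stuck=not → no input occurs → does not occur.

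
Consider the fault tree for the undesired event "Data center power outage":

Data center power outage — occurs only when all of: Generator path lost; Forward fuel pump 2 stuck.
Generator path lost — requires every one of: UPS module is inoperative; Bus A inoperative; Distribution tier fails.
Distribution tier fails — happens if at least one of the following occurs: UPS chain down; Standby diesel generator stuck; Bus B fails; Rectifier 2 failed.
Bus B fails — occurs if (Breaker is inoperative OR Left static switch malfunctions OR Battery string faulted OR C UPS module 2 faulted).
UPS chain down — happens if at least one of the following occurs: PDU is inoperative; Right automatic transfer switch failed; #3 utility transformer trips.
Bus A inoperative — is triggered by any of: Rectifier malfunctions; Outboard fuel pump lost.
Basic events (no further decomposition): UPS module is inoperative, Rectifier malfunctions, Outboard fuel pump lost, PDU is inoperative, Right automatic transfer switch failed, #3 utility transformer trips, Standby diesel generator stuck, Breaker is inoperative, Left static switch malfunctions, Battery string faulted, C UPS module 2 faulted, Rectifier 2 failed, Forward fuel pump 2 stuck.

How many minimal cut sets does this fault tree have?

Bus A inoperative [OR]: union of children's cut sets → 2 cut set(s).
UPS chain down [OR]: union of children's cut sets → 3 cut set(s).
Bus B fails [OR]: union of children's cut sets → 4 cut set(s).
Distribution tier fails [OR]: union of children's cut sets → 9 cut set(s).
Generator path lost [AND]: one cut set from each child combined → 1 × 2 × 9 = 18 cut set(s).
Data center power outage [AND]: one cut set from each child combined → 18 × 1 = 18 cut set(s).

18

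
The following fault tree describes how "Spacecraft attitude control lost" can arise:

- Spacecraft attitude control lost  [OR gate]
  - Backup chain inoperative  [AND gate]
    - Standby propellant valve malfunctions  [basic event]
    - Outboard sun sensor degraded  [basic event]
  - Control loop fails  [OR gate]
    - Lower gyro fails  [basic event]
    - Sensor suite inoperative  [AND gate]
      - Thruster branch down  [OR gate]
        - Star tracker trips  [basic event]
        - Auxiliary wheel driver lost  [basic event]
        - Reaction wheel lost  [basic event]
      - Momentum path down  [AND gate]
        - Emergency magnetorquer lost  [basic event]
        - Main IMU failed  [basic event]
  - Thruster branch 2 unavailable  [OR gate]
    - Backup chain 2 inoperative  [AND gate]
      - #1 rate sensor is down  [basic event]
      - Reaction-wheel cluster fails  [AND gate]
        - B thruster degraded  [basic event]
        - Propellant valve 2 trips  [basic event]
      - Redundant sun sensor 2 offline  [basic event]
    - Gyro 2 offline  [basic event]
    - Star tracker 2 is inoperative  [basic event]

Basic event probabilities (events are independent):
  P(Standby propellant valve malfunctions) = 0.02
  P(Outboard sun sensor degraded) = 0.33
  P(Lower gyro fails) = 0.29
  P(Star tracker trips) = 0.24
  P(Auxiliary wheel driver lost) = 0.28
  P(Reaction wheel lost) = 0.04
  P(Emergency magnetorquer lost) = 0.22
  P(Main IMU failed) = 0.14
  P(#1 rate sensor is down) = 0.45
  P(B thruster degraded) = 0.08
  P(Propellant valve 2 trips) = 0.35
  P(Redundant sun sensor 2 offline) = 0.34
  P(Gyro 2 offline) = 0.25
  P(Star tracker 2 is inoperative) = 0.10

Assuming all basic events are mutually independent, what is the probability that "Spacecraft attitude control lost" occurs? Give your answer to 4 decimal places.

P(Backup chain inoperative) [AND] = 0.02 × 0.33 = 0.006600
P(Thruster branch down) [OR] = 1 − (1−0.24) × (1−0.28) × (1−0.04) = 0.474688
P(Momentum path down) [AND] = 0.22 × 0.14 = 0.030800
P(Sensor suite inoperative) [AND] = 0.474688 × 0.030800 = 0.014620
P(Control loop fails) [OR] = 1 − (1−0.29) × (1−0.014620) = 0.300380
P(Reaction-wheel cluster fails) [AND] = 0.08 × 0.35 = 0.028000
P(Backup chain 2 inoperative) [AND] = 0.45 × 0.028000 × 0.34 = 0.004284
P(Thruster branch 2 unavailable) [OR] = 1 − (1−0.004284) × (1−0.25) × (1−0.10) = 0.327892
P(Spacecraft attitude control lost) [OR] = 1 − (1−0.006600) × (1−0.300380) × (1−0.327892) = 0.532883
Rounded to 4 decimal places: P(Spacecraft attitude control lost) ≈ 0.5329.

0.5329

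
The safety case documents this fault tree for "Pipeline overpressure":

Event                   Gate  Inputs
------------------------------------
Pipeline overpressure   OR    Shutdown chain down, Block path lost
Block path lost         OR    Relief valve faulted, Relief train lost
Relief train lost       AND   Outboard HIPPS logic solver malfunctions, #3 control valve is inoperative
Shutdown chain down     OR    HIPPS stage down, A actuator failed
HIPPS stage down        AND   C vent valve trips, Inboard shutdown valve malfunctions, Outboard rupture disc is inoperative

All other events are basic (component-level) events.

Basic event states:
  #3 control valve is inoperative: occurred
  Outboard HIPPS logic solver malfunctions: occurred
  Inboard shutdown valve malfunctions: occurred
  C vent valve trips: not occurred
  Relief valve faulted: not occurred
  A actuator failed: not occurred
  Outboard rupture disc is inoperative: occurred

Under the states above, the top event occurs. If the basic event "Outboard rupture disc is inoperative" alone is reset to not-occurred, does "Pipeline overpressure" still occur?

Yes

Counterfactual: set "Outboard rupture disc is inoperative" to not occurred.
HIPPS stage down [AND]: C vent valve trips=not, Inboard shutdown valve malfunctions=occurs, Outboard rupture disc is inoperative=not → not all inputs occur → does not occur.
Shutdown chain down [OR]: HIPPS stage down=not, A actuator failed=not → no input occurs → does not occur.
Relief train lost [AND]: Outboard HIPPS logic solver malfunctions=occurs, #3 control valve is inoperative=occurs → all inputs occur → occurs.
Block path lost [OR]: Relief valve faulted=not, Relief train lost=occurs → at least one input occurs → occurs.
Pipeline overpressure [OR]: Shutdown chain down=not, Block path lost=occurs → at least one input occurs → occurs.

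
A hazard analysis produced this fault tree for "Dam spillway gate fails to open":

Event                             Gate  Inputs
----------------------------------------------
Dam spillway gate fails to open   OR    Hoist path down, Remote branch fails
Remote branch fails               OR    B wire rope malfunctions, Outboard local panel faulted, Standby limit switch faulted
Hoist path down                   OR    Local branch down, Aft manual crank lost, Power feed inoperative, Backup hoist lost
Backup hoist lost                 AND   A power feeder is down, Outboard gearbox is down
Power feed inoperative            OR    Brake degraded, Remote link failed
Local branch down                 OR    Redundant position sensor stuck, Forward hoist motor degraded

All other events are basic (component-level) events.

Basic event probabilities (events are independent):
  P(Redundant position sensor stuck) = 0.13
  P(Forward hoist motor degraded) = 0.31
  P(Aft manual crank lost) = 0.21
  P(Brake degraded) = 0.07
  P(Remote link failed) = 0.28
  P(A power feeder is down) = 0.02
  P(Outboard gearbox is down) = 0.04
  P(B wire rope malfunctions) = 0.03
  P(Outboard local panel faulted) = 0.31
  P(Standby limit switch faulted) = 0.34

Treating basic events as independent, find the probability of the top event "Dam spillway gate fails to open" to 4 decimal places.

P(Local branch down) [OR] = 1 − (1−0.13) × (1−0.31) = 0.399700
P(Power feed inoperative) [OR] = 1 − (1−0.07) × (1−0.28) = 0.330400
P(Backup hoist lost) [AND] = 0.02 × 0.04 = 0.000800
P(Hoist path down) [OR] = 1 − (1−0.399700) × (1−0.21) × (1−0.330400) × (1−0.000800) = 0.682705
P(Remote branch fails) [OR] = 1 − (1−0.03) × (1−0.31) × (1−0.34) = 0.558262
P(Dam spillway gate fails to open) [OR] = 1 − (1−0.682705) × (1−0.558262) = 0.859839
Rounded to 4 decimal places: P(Dam spillway gate fails to open) ≈ 0.8598.

0.8598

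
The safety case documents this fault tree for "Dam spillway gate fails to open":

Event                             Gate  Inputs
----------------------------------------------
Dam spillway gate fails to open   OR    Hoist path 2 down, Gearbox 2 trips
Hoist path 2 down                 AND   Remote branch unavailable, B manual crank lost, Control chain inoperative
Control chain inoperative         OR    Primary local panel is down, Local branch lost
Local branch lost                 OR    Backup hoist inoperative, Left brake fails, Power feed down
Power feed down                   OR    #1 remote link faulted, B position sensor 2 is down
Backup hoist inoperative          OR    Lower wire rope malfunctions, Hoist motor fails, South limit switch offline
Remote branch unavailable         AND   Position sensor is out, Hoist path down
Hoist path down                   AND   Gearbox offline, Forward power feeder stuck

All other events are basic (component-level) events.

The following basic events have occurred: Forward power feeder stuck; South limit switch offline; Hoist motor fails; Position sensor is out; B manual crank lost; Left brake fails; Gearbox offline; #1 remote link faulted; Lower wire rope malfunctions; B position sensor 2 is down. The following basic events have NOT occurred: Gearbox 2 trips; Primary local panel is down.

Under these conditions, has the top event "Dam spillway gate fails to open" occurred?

Yes

Hoist path down [AND]: Gearbox offline=occurs, Forward power feeder stuck=occurs → all inputs occur → occurs.
Remote branch unavailable [AND]: Position sensor is out=occurs, Hoist path down=occurs → all inputs occur → occurs.
Backup hoist inoperative [OR]: Lower wire rope malfunctions=occurs, Hoist motor fails=occurs, South limit switch offline=occurs → at least one input occurs → occurs.
Power feed down [OR]: #1 remote link faulted=occurs, B position sensor 2 is down=occurs → at least one input occurs → occurs.
Local branch lost [OR]: Backup hoist inoperative=occurs, Left brake fails=occurs, Power feed down=occurs → at least one input occurs → occurs.
Control chain inoperative [OR]: Primary local panel is down=not, Local branch lost=occurs → at least one input occurs → occurs.
Hoist path 2 down [AND]: Remote branch unavailable=occurs, B manual crank lost=occurs, Control chain inoperative=occurs → all inputs occur → occurs.
Dam spillway gate fails to open [OR]: Hoist path 2 down=occurs, Gearbox 2 trips=not → at least one input occurs → occurs.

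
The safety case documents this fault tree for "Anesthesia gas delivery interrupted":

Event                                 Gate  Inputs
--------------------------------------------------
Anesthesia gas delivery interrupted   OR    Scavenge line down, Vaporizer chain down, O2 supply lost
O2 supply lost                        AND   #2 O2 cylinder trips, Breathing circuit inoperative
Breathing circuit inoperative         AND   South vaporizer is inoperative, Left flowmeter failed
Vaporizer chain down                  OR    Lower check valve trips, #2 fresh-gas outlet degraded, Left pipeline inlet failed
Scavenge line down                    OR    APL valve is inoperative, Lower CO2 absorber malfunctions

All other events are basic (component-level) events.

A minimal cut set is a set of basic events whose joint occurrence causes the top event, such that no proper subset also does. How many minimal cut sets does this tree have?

6

Scavenge line down [OR]: union of children's cut sets → 2 cut set(s).
Vaporizer chain down [OR]: union of children's cut sets → 3 cut set(s).
Breathing circuit inoperative [AND]: one cut set from each child combined → 1 × 1 = 1 cut set(s).
O2 supply lost [AND]: one cut set from each child combined → 1 × 1 = 1 cut set(s).
Anesthesia gas delivery interrupted [OR]: union of children's cut sets → 6 cut set(s).
Minimal cut sets: {APL valve is inoperative}; {Lower CO2 absorber malfunctions}; {Lower check valve trips}; {#2 fresh-gas outlet degraded}; {Left pipeline inlet failed}; {#2 O2 cylinder trips, Left flowmeter failed, South vaporizer is inoperative}.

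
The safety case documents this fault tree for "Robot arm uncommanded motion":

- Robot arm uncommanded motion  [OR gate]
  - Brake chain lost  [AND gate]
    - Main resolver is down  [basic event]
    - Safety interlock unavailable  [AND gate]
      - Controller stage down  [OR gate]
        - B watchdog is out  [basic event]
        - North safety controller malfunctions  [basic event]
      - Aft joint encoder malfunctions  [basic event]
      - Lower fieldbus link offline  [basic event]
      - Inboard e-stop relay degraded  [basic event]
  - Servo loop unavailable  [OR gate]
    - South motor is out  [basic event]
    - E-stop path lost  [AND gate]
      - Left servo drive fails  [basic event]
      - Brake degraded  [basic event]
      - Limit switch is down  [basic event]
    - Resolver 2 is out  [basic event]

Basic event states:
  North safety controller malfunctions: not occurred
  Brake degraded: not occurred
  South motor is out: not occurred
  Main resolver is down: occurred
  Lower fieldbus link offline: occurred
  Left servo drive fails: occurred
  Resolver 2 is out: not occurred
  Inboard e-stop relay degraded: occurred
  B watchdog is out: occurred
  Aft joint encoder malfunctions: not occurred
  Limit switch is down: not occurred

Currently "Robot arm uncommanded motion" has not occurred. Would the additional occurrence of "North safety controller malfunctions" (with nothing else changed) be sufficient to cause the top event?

Counterfactual: set "North safety controller malfunctions" to occurred.
Controller stage down [OR]: B watchdog is out=occurs, North safety controller malfunctions=occurs → at least one input occurs → occurs.
Safety interlock unavailable [AND]: Controller stage down=occurs, Aft joint encoder malfunctions=not, Lower fieldbus link offline=occurs, Inboard e-stop relay degraded=occurs → not all inputs occur → does not occur.
Brake chain lost [AND]: Main resolver is down=occurs, Safety interlock unavailable=not → not all inputs occur → does not occur.
E-stop path lost [AND]: Left servo drive fails=occurs, Brake degraded=not, Limit switch is down=not → not all inputs occur → does not occur.
Servo loop unavailable [OR]: South motor is out=not, E-stop path lost=not, Resolver 2 is out=not → no input occurs → does not occur.
Robot arm uncommanded motion [OR]: Brake chain lost=not, Servo loop unavailable=not → no input occurs → does not occur.

No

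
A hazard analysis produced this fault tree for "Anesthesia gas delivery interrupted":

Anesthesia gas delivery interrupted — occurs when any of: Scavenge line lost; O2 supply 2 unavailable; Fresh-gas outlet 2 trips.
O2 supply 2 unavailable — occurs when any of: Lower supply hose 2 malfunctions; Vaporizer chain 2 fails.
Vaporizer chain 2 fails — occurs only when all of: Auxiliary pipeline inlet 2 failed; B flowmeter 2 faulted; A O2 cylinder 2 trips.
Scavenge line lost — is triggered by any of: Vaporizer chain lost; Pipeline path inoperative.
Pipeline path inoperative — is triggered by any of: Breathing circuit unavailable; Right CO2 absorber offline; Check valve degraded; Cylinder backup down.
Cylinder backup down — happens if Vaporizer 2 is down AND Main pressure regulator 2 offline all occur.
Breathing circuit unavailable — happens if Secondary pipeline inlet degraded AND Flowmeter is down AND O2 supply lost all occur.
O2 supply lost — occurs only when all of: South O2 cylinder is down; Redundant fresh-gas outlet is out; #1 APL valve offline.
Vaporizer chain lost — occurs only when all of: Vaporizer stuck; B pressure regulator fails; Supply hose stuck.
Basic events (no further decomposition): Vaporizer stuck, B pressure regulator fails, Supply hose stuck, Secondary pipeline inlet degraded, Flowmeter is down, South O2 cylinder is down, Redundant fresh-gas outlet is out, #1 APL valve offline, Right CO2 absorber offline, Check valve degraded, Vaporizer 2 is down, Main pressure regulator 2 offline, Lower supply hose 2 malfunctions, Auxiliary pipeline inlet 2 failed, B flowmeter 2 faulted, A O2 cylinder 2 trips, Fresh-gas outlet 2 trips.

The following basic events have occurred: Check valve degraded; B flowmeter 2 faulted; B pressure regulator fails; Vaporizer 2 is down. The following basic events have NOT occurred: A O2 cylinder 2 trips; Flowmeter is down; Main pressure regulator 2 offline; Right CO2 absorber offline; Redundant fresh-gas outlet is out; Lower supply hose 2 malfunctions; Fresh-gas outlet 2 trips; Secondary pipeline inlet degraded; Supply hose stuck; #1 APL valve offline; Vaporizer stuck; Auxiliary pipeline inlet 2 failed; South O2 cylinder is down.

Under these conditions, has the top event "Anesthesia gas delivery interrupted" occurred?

Vaporizer chain lost [AND]: Vaporizer stuck=not, B pressure regulator fails=occurs, Supply hose stuck=not → not all inputs occur → does not occur.
O2 supply lost [AND]: South O2 cylinder is down=not, Redundant fresh-gas outlet is out=not, #1 APL valve offline=not → not all inputs occur → does not occur.
Breathing circuit unavailable [AND]: Secondary pipeline inlet degraded=not, Flowmeter is down=not, O2 supply lost=not → not all inputs occur → does not occur.
Cylinder backup down [AND]: Vaporizer 2 is down=occurs, Main pressure regulator 2 offline=not → not all inputs occur → does not occur.
Pipeline path inoperative [OR]: Breathing circuit unavailable=not, Right CO2 absorber offline=not, Check valve degraded=occurs, Cylinder backup down=not → at least one input occurs → occurs.
Scavenge line lost [OR]: Vaporizer chain lost=not, Pipeline path inoperative=occurs → at least one input occurs → occurs.
Vaporizer chain 2 fails [AND]: Auxiliary pipeline inlet 2 failed=not, B flowmeter 2 faulted=occurs, A O2 cylinder 2 trips=not → not all inputs occur → does not occur.
O2 supply 2 unavailable [OR]: Lower supply hose 2 malfunctions=not, Vaporizer chain 2 fails=not → no input occurs → does not occur.
Anesthesia gas delivery interrupted [OR]: Scavenge line lost=occurs, O2 supply 2 unavailable=not, Fresh-gas outlet 2 trips=not → at least one input occurs → occurs.

Yes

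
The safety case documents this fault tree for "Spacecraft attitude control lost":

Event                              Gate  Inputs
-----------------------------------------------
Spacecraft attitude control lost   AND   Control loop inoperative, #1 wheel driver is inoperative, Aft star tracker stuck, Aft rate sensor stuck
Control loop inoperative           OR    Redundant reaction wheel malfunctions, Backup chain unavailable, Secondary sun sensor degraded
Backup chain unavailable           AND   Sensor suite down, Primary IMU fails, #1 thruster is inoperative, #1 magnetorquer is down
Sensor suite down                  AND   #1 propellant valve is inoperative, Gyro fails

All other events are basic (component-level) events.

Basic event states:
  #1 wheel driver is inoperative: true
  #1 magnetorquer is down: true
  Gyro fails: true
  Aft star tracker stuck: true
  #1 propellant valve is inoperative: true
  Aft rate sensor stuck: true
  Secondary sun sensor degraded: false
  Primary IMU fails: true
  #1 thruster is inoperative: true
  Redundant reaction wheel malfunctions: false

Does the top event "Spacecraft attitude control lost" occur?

Sensor suite down [AND]: #1 propellant valve is inoperative=occurs, Gyro fails=occurs → all inputs occur → occurs.
Backup chain unavailable [AND]: Sensor suite down=occurs, Primary IMU fails=occurs, #1 thruster is inoperative=occurs, #1 magnetorquer is down=occurs → all inputs occur → occurs.
Control loop inoperative [OR]: Redundant reaction wheel malfunctions=not, Backup chain unavailable=occurs, Secondary sun sensor degraded=not → at least one input occurs → occurs.
Spacecraft attitude control lost [AND]: Control loop inoperative=occurs, #1 wheel driver is inoperative=occurs, Aft star tracker stuck=occurs, Aft rate sensor stuck=occurs → all inputs occur → occurs.

Yes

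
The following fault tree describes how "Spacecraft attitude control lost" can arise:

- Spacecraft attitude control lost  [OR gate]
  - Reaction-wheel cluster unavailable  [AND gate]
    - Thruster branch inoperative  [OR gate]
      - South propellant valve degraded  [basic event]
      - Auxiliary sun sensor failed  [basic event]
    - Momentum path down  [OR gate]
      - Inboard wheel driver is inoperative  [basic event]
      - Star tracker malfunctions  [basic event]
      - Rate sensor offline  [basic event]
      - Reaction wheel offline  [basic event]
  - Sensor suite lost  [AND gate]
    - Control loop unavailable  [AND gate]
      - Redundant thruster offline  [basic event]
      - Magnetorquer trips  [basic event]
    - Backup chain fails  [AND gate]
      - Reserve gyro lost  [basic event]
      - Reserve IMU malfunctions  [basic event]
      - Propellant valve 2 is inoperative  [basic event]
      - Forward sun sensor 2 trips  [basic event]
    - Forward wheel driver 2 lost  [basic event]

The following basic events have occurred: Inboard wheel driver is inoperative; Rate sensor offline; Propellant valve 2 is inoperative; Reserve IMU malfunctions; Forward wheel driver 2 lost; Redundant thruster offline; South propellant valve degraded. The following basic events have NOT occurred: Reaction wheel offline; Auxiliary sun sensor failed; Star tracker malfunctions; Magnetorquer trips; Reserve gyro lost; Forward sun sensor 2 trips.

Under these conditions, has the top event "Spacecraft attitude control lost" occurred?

Thruster branch inoperative [OR]: South propellant valve degraded=occurs, Auxiliary sun sensor failed=not → at least one input occurs → occurs.
Momentum path down [OR]: Inboard wheel driver is inoperative=occurs, Star tracker malfunctions=not, Rate sensor offline=occurs, Reaction wheel offline=not → at least one input occurs → occurs.
Reaction-wheel cluster unavailable [AND]: Thruster branch inoperative=occurs, Momentum path down=occurs → all inputs occur → occurs.
Control loop unavailable [AND]: Redundant thruster offline=occurs, Magnetorquer trips=not → not all inputs occur → does not occur.
Backup chain fails [AND]: Reserve gyro lost=not, Reserve IMU malfunctions=occurs, Propellant valve 2 is inoperative=occurs, Forward sun sensor 2 trips=not → not all inputs occur → does not occur.
Sensor suite lost [AND]: Control loop unavailable=not, Backup chain fails=not, Forward wheel driver 2 lost=occurs → not all inputs occur → does not occur.
Spacecraft attitude control lost [OR]: Reaction-wheel cluster unavailable=occurs, Sensor suite lost=not → at least one input occurs → occurs.

Yes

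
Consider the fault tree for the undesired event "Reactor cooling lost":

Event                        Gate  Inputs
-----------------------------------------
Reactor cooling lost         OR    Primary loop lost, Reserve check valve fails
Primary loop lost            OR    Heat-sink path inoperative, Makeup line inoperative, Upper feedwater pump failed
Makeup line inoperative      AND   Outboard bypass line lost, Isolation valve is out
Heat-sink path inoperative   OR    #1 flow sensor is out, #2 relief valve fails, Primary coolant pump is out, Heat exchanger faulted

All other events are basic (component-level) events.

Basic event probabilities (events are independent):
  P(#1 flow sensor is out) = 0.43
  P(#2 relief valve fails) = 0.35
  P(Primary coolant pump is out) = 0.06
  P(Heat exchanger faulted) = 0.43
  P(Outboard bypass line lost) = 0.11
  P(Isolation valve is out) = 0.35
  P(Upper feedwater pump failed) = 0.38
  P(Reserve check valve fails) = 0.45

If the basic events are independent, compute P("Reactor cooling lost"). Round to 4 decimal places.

P(Heat-sink path inoperative) [OR] = 1 − (1−0.43) × (1−0.35) × (1−0.06) × (1−0.43) = 0.801486
P(Makeup line inoperative) [AND] = 0.11 × 0.35 = 0.038500
P(Primary loop lost) [OR] = 1 − (1−0.801486) × (1−0.038500) × (1−0.38) = 0.881660
P(Reactor cooling lost) [OR] = 1 − (1−0.881660) × (1−0.45) = 0.934913
Rounded to 4 decimal places: P(Reactor cooling lost) ≈ 0.9349.

0.9349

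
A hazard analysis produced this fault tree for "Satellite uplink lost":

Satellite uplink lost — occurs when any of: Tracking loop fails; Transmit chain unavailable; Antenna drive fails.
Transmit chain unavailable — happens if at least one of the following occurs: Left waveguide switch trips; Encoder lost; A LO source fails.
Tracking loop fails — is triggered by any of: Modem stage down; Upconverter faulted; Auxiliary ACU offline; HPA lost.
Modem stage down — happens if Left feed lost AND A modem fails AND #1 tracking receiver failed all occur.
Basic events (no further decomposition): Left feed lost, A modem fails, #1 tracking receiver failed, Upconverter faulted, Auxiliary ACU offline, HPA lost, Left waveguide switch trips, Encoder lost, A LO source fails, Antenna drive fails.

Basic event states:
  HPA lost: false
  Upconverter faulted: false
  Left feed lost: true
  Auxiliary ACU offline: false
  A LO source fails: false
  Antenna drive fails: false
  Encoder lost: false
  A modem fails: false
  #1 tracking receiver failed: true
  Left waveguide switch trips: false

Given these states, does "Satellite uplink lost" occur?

Modem stage down [AND]: Left feed lost=occurs, A modem fails=not, #1 tracking receiver failed=occurs → not all inputs occur → does not occur.
Tracking loop fails [OR]: Modem stage down=not, Upconverter faulted=not, Auxiliary ACU offline=not, HPA lost=not → no input occurs → does not occur.
Transmit chain unavailable [OR]: Left waveguide switch trips=not, Encoder lost=not, A LO source fails=not → no input occurs → does not occur.
Satellite uplink lost [OR]: Tracking loop fails=not, Transmit chain unavailable=not, Antenna drive fails=not → no input occurs → does not occur.

No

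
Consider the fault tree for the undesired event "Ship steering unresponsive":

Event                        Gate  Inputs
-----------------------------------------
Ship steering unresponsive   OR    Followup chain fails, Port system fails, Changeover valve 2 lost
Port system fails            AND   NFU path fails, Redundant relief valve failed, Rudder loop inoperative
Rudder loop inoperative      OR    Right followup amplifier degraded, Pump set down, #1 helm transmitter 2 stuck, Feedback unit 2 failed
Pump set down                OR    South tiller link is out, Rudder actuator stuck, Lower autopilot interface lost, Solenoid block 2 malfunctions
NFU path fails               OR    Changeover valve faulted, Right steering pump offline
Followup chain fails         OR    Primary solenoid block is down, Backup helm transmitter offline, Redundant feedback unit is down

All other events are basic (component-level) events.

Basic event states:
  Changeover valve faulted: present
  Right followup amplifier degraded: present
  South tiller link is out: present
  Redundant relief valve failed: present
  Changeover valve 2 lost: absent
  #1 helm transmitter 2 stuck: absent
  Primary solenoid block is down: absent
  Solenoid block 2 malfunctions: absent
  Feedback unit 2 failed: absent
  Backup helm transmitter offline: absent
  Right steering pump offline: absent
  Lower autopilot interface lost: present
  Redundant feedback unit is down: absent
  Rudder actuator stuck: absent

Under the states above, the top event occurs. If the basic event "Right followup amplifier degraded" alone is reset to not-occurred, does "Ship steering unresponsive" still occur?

Counterfactual: set "Right followup amplifier degraded" to not occurred.
Followup chain fails [OR]: Primary solenoid block is down=not, Backup helm transmitter offline=not, Redundant feedback unit is down=not → no input occurs → does not occur.
NFU path fails [OR]: Changeover valve faulted=occurs, Right steering pump offline=not → at least one input occurs → occurs.
Pump set down [OR]: South tiller link is out=occurs, Rudder actuator stuck=not, Lower autopilot interface lost=occurs, Solenoid block 2 malfunctions=not → at least one input occurs → occurs.
Rudder loop inoperative [OR]: Right followup amplifier degraded=not, Pump set down=occurs, #1 helm transmitter 2 stuck=not, Feedback unit 2 failed=not → at least one input occurs → occurs.
Port system fails [AND]: NFU path fails=occurs, Redundant relief valve failed=occurs, Rudder loop inoperative=occurs → all inputs occur → occurs.
Ship steering unresponsive [OR]: Followup chain fails=not, Port system fails=occurs, Changeover valve 2 lost=not → at least one input occurs → occurs.

Yes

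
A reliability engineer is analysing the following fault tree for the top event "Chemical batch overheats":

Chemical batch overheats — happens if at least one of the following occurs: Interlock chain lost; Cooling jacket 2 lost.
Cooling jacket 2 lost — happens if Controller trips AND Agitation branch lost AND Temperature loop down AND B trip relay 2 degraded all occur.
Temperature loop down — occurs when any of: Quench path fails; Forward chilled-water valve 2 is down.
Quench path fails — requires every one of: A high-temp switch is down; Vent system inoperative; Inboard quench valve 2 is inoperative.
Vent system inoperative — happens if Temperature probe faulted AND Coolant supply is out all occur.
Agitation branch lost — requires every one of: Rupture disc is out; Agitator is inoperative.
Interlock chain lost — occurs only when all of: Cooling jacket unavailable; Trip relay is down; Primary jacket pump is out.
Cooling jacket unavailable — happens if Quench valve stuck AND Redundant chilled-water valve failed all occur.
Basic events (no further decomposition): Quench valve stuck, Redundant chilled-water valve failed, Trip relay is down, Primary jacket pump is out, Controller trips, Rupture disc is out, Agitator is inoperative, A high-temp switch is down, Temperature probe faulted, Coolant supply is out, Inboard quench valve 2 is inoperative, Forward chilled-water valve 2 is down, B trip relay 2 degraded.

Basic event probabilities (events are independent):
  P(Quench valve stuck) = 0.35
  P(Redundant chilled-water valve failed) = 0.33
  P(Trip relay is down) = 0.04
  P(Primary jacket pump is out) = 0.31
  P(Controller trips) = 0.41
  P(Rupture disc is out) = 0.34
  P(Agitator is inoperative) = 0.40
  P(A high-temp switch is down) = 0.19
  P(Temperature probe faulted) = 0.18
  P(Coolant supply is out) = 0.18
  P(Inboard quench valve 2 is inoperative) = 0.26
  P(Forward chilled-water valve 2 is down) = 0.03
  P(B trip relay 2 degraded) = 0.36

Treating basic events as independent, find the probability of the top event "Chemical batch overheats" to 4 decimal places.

P(Cooling jacket unavailable) [AND] = 0.35 × 0.33 = 0.115500
P(Interlock chain lost) [AND] = 0.115500 × 0.04 × 0.31 = 0.001432
P(Agitation branch lost) [AND] = 0.34 × 0.40 = 0.136000
P(Vent system inoperative) [AND] = 0.18 × 0.18 = 0.032400
P(Quench path fails) [AND] = 0.19 × 0.032400 × 0.26 = 0.001601
P(Temperature loop down) [OR] = 1 − (1−0.001601) × (1−0.03) = 0.031553
P(Cooling jacket 2 lost) [AND] = 0.41 × 0.136000 × 0.031553 × 0.36 = 0.000633
P(Chemical batch overheats) [OR] = 1 − (1−0.001432) × (1−0.000633) = 0.002064
Rounded to 4 decimal places: P(Chemical batch overheats) ≈ 0.0021.

0.0021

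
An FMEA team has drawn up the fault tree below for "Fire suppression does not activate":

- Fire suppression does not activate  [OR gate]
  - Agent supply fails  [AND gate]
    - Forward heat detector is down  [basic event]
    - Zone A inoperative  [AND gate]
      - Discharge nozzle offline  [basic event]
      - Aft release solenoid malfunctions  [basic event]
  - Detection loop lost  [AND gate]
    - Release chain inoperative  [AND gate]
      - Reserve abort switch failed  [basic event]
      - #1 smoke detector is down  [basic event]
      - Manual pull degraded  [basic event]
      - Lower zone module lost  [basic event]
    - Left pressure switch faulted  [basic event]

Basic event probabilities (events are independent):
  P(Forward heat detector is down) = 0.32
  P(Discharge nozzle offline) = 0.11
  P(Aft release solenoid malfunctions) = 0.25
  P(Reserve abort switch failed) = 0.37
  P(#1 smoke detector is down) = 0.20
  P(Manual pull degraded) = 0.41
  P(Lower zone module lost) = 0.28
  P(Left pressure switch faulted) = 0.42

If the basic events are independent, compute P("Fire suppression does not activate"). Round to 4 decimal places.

P(Zone A inoperative) [AND] = 0.11 × 0.25 = 0.027500
P(Agent supply fails) [AND] = 0.32 × 0.027500 = 0.008800
P(Release chain inoperative) [AND] = 0.37 × 0.20 × 0.41 × 0.28 = 0.008495
P(Detection loop lost) [AND] = 0.008495 × 0.42 = 0.003568
P(Fire suppression does not activate) [OR] = 1 − (1−0.008800) × (1−0.003568) = 0.012337
Rounded to 4 decimal places: P(Fire suppression does not activate) ≈ 0.0123.

0.0123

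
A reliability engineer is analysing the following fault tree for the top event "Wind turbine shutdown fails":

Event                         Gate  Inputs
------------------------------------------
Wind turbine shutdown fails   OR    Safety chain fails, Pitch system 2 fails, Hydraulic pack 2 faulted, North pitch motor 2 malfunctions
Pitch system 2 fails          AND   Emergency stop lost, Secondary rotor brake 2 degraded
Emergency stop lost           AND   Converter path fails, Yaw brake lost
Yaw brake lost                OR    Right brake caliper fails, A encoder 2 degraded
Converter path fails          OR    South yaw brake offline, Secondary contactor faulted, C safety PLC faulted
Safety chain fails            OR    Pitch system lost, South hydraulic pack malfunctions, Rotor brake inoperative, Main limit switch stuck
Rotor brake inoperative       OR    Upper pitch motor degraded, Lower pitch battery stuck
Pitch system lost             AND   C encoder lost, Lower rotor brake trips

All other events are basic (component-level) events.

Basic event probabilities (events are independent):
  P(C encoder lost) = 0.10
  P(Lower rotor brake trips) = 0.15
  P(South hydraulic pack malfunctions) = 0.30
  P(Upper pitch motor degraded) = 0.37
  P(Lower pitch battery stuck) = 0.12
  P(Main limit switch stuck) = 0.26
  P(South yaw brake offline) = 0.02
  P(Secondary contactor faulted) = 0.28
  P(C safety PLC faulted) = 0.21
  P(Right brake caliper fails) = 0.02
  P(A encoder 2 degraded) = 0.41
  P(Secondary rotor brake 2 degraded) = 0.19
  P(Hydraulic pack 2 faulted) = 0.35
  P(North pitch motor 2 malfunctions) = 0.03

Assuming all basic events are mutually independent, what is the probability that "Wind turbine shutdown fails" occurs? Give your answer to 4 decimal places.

0.8280

P(Pitch system lost) [AND] = 0.10 × 0.15 = 0.015000
P(Rotor brake inoperative) [OR] = 1 − (1−0.37) × (1−0.12) = 0.445600
P(Safety chain fails) [OR] = 1 − (1−0.015000) × (1−0.30) × (1−0.445600) × (1−0.26) = 0.717128
P(Converter path fails) [OR] = 1 − (1−0.02) × (1−0.28) × (1−0.21) = 0.442576
P(Yaw brake lost) [OR] = 1 − (1−0.02) × (1−0.41) = 0.421800
P(Emergency stop lost) [AND] = 0.442576 × 0.421800 = 0.186679
P(Pitch system 2 fails) [AND] = 0.186679 × 0.19 = 0.035469
P(Wind turbine shutdown fails) [OR] = 1 − (1−0.717128) × (1−0.035469) × (1−0.35) × (1−0.03) = 0.827975
Rounded to 4 decimal places: P(Wind turbine shutdown fails) ≈ 0.8280.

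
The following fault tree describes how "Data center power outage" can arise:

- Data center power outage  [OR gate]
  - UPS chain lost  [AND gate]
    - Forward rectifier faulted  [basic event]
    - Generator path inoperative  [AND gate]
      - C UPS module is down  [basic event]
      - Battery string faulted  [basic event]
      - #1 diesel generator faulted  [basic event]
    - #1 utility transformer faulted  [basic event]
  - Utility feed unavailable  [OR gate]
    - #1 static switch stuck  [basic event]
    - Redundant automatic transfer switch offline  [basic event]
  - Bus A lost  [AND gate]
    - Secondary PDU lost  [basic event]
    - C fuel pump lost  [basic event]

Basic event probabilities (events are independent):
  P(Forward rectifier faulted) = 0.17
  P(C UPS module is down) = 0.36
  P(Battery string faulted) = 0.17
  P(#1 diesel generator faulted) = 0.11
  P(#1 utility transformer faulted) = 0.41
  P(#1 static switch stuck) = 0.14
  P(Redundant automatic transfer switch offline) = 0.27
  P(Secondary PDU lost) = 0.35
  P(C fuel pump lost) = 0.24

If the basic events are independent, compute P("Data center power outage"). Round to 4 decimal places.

0.4252

P(Generator path inoperative) [AND] = 0.36 × 0.17 × 0.11 = 0.006732
P(UPS chain lost) [AND] = 0.17 × 0.006732 × 0.41 = 0.000469
P(Utility feed unavailable) [OR] = 1 − (1−0.14) × (1−0.27) = 0.372200
P(Bus A lost) [AND] = 0.35 × 0.24 = 0.084000
P(Data center power outage) [OR] = 1 − (1−0.000469) × (1−0.372200) × (1−0.084000) = 0.425205
Rounded to 4 decimal places: P(Data center power outage) ≈ 0.4252.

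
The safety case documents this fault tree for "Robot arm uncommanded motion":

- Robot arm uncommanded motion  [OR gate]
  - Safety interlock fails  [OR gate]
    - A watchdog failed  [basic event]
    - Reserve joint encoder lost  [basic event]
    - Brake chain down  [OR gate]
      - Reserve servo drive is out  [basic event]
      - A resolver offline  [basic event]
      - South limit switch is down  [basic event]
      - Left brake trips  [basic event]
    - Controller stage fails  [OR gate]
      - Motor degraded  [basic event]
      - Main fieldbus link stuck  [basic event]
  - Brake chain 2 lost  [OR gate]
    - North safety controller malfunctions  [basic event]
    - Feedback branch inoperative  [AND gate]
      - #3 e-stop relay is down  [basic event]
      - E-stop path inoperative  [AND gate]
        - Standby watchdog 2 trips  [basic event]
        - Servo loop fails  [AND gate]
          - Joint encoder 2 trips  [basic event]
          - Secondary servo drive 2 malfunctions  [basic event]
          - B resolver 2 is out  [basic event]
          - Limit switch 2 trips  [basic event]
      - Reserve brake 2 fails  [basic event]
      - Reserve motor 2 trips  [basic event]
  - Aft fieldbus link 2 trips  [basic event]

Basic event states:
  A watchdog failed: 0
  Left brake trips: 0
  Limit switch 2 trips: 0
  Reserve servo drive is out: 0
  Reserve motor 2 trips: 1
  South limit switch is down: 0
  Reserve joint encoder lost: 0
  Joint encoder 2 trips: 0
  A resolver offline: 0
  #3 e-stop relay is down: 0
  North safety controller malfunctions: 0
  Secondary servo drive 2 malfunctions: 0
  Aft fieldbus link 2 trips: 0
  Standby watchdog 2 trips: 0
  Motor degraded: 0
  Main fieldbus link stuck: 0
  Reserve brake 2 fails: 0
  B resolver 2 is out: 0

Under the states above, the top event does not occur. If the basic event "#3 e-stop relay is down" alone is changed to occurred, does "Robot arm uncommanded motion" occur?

Counterfactual: set "#3 e-stop relay is down" to occurred.
Brake chain down [OR]: Reserve servo drive is out=not, A resolver offline=not, South limit switch is down=not, Left brake trips=not → no input occurs → does not occur.
Controller stage fails [OR]: Motor degraded=not, Main fieldbus link stuck=not → no input occurs → does not occur.
Safety interlock fails [OR]: A watchdog failed=not, Reserve joint encoder lost=not, Brake chain down=not, Controller stage fails=not → no input occurs → does not occur.
Servo loop fails [AND]: Joint encoder 2 trips=not, Secondary servo drive 2 malfunctions=not, B resolver 2 is out=not, Limit switch 2 trips=not → not all inputs occur → does not occur.
E-stop path inoperative [AND]: Standby watchdog 2 trips=not, Servo loop fails=not → not all inputs occur → does not occur.
Feedback branch inoperative [AND]: #3 e-stop relay is down=occurs, E-stop path inoperative=not, Reserve brake 2 fails=not, Reserve motor 2 trips=occurs → not all inputs occur → does not occur.
Brake chain 2 lost [OR]: North safety controller malfunctions=not, Feedback branch inoperative=not → no input occurs → does not occur.
Robot arm uncommanded motion [OR]: Safety interlock fails=not, Brake chain 2 lost=not, Aft fieldbus link 2 trips=not → no input occurs → does not occur.

No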